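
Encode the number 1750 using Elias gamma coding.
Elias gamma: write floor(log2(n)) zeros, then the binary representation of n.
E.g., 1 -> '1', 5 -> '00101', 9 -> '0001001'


num_bits = floor(log2(1750)) + 1 = 11
leading_zeros = num_bits - 1 = 10
binary(1750) = 11011010110

Elias gamma(1750) = '0000000000' + '11011010110' = 000000000011011010110 (21 bits)


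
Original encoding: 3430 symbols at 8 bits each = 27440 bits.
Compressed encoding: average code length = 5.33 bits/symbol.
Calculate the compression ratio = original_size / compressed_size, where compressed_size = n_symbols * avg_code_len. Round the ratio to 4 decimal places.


original_size = n_symbols * orig_bits = 3430 * 8 = 27440 bits
compressed_size = n_symbols * avg_code_len = 3430 * 5.33 = 18281.9 bits
ratio = original_size / compressed_size = 27440 / 18281.9 = 1.5009

Compression ratio = 1.5009


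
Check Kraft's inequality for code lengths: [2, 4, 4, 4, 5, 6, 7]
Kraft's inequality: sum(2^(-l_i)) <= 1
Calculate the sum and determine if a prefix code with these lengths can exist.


Sum = 2^(-2) + 2^(-4) + 2^(-4) + 2^(-4) + 2^(-5) + 2^(-6) + 2^(-7)
    = 0.25 + 0.0625 + 0.0625 + 0.0625 + 0.03125 + 0.015625 + 0.0078125
    = 63/128 = 0.4921875
Since 0.4921875 <= 1, Kraft's inequality IS satisfied.
A prefix code with these lengths CAN exist.

Kraft sum = 0.4921875. Satisfied.


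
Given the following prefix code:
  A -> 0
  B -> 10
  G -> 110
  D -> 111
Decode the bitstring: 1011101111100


Decoding step by step:
Bits 10 -> B
Bits 111 -> D
Bits 0 -> A
Bits 111 -> D
Bits 110 -> G
Bits 0 -> A


Decoded message: BDADGA


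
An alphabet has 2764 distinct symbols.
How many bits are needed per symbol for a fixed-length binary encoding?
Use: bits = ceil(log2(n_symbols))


log2(2764) = 11.4325
Bracket: 2^11 = 2048 < 2764 <= 2^12 = 4096
So ceil(log2(2764)) = 12

bits = ceil(log2(2764)) = ceil(11.4325) = 12 bits


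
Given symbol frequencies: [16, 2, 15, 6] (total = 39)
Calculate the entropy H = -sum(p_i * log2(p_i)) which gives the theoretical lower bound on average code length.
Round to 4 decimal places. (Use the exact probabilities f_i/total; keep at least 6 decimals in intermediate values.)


Per-symbol terms -p_i * log2(p_i) with p_i = f_i/39:
  p = 16/39 = 0.410256: log2(p) = -1.285402, -p*log2(p) = 0.527345
  p = 2/39 = 0.051282: log2(p) = -4.285402, -p*log2(p) = 0.219764
  p = 15/39 = 0.384615: log2(p) = -1.378512, -p*log2(p) = 0.530197
  p = 6/39 = 0.153846: log2(p) = -2.700440, -p*log2(p) = 0.415452
H = 0.527345 + 0.219764 + 0.530197 + 0.415452 = 1.692758

H = 1.6928 bits/symbol


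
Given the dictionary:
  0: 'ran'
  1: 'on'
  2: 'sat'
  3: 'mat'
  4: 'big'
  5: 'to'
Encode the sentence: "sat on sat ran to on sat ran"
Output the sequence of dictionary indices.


Look up each word in the dictionary:
  'sat' -> 2
  'on' -> 1
  'sat' -> 2
  'ran' -> 0
  'to' -> 5
  'on' -> 1
  'sat' -> 2
  'ran' -> 0

Encoded: [2, 1, 2, 0, 5, 1, 2, 0]


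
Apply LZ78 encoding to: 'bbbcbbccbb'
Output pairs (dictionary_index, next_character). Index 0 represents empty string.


LZ78 encoding steps:
Dictionary: {0: ''}
Step 1: w='' (idx 0), next='b' -> output (0, 'b'), add 'b' as idx 1
Step 2: w='b' (idx 1), next='b' -> output (1, 'b'), add 'bb' as idx 2
Step 3: w='' (idx 0), next='c' -> output (0, 'c'), add 'c' as idx 3
Step 4: w='bb' (idx 2), next='c' -> output (2, 'c'), add 'bbc' as idx 4
Step 5: w='c' (idx 3), next='b' -> output (3, 'b'), add 'cb' as idx 5
Step 6: w='b' (idx 1), end of input -> output (1, '')


Encoded: [(0, 'b'), (1, 'b'), (0, 'c'), (2, 'c'), (3, 'b'), (1, '')]


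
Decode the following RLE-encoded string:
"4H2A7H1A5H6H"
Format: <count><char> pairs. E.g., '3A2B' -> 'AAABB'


Expanding each <count><char> pair:
  4H -> 'HHHH'
  2A -> 'AA'
  7H -> 'HHHHHHH'
  1A -> 'A'
  5H -> 'HHHHH'
  6H -> 'HHHHHH'

Decoded = HHHHAAHHHHHHHAHHHHHHHHHHH


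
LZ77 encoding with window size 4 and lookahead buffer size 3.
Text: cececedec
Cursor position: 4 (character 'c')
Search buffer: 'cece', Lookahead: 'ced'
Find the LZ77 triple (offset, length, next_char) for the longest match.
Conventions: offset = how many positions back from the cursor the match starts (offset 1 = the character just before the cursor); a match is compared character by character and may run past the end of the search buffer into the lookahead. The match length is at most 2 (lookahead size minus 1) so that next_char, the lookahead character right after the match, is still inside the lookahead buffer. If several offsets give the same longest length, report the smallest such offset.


Try each offset into the search buffer:
  offset=1 (pos 3, char 'e'): match length 0
  offset=2 (pos 2, char 'c'): match length 2
  offset=3 (pos 1, char 'e'): match length 0
  offset=4 (pos 0, char 'c'): match length 2
Longest match has length 2, found at offsets 2, 4; take the smallest, offset 2.
next_char = character at position 4 + 2 = 6 -> 'd'

Best match: offset=2, length=2 (matching 'ce' starting at position 2)
LZ77 triple: (2, 2, 'd')


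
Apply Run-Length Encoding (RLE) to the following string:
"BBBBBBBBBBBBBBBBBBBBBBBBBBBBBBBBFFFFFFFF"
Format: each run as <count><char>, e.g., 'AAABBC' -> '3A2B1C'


Scanning runs left to right:
  i=0: run of 'B' x 32 -> '32B'
  i=32: run of 'F' x 8 -> '8F'

RLE = 32B8F


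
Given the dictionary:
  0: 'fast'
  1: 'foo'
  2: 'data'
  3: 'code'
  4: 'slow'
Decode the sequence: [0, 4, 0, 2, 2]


Look up each index in the dictionary:
  0 -> 'fast'
  4 -> 'slow'
  0 -> 'fast'
  2 -> 'data'
  2 -> 'data'

Decoded: "fast slow fast data data"


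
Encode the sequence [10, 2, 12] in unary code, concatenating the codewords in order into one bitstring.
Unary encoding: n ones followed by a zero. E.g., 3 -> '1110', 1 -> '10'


Encode each number as n ones followed by a terminating 0:
  10 -> 11111111110 (11 bits)
  2 -> 110 (3 bits)
  12 -> 1111111111110 (13 bits)
Total length = 11 + 3 + 13 = 27 bits.

Unary([10, 2, 12]) = 111111111101101111111111110 (27 bits)


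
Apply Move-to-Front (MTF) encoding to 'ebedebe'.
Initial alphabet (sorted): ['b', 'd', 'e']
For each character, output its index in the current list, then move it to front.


MTF encoding:
'e': index 2 in ['b', 'd', 'e'] -> ['e', 'b', 'd']
'b': index 1 in ['e', 'b', 'd'] -> ['b', 'e', 'd']
'e': index 1 in ['b', 'e', 'd'] -> ['e', 'b', 'd']
'd': index 2 in ['e', 'b', 'd'] -> ['d', 'e', 'b']
'e': index 1 in ['d', 'e', 'b'] -> ['e', 'd', 'b']
'b': index 2 in ['e', 'd', 'b'] -> ['b', 'e', 'd']
'e': index 1 in ['b', 'e', 'd'] -> ['e', 'b', 'd']


Output: [2, 1, 1, 2, 1, 2, 1]


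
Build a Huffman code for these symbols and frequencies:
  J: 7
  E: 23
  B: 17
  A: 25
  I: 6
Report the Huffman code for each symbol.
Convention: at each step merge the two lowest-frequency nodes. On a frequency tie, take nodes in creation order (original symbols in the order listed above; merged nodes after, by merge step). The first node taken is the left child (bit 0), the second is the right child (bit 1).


Huffman tree construction:
Step 1: Merge I(6) + J(7) = 13
Step 2: Merge (I+J)(13) + B(17) = 30
Step 3: Merge E(23) + A(25) = 48
Step 4: Merge ((I+J)+B)(30) + (E+A)(48) = 78
Read each symbol's code off the tree from the root (left child = 0, right child = 1).

Codes:
  J: 001 (length 3)
  E: 10 (length 2)
  B: 01 (length 2)
  A: 11 (length 2)
  I: 000 (length 3)
Average code length: 169/78 = 2.1667 bits/symbol


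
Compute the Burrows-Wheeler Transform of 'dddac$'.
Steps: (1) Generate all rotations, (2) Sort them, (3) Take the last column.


Rotations (sorted):
  0: $dddac -> last char: c
  1: ac$ddd -> last char: d
  2: c$ddda -> last char: a
  3: dac$dd -> last char: d
  4: ddac$d -> last char: d
  5: dddac$ -> last char: $


BWT = cdadd$


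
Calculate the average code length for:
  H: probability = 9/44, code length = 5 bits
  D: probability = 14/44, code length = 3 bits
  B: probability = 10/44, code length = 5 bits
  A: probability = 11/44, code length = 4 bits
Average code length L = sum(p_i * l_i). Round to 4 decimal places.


Weighted contributions p_i * l_i:
  H: (9/44) * 5 = 45/44
  D: (14/44) * 3 = 42/44
  B: (10/44) * 5 = 50/44
  A: (11/44) * 4 = 44/44
Sum = (45 + 42 + 50 + 44)/44 = 181/44

L = 181/44 = 4.1136 bits/symbol


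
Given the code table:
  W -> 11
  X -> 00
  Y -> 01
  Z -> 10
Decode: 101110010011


Decoding:
10 -> Z
11 -> W
10 -> Z
01 -> Y
00 -> X
11 -> W


Result: ZWZYXW


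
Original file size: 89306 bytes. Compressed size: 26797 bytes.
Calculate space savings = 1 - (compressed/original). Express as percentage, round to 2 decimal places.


ratio = compressed/original = 26797/89306 = 0.300058
savings = 1 - ratio = 1 - 0.300058 = 0.699942
as a percentage: 0.699942 * 100 = 69.99%

Space savings = 1 - 26797/89306 = 69.99%


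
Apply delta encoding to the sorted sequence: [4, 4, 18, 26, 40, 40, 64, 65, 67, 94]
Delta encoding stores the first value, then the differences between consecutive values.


First value: 4
Deltas:
  4 - 4 = 0
  18 - 4 = 14
  26 - 18 = 8
  40 - 26 = 14
  40 - 40 = 0
  64 - 40 = 24
  65 - 64 = 1
  67 - 65 = 2
  94 - 67 = 27


Delta encoded: [4, 0, 14, 8, 14, 0, 24, 1, 2, 27]


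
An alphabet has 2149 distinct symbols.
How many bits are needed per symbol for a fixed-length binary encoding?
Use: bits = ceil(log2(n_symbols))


log2(2149) = 11.0694
Bracket: 2^11 = 2048 < 2149 <= 2^12 = 4096
So ceil(log2(2149)) = 12

bits = ceil(log2(2149)) = ceil(11.0694) = 12 bits


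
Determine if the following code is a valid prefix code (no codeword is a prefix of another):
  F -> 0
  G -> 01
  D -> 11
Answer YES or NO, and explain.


Checking each pair (does one codeword prefix another?):
  F='0' vs G='01': prefix -- VIOLATION

NO -- this is NOT a valid prefix code. F (0) is a prefix of G (01).


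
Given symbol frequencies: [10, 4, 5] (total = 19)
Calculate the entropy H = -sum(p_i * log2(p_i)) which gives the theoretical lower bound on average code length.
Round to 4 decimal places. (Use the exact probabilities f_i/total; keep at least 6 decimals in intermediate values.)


Per-symbol terms -p_i * log2(p_i) with p_i = f_i/19:
  p = 10/19 = 0.526316: log2(p) = -0.925999, -p*log2(p) = 0.487368
  p = 4/19 = 0.210526: log2(p) = -2.247928, -p*log2(p) = 0.473248
  p = 5/19 = 0.263158: log2(p) = -1.925999, -p*log2(p) = 0.506842
H = 0.487368 + 0.473248 + 0.506842 = 1.467458

H = 1.4675 bits/symbol


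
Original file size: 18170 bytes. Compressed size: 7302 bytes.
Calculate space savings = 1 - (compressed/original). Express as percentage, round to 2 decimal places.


ratio = compressed/original = 7302/18170 = 0.401871
savings = 1 - ratio = 1 - 0.401871 = 0.598129
as a percentage: 0.598129 * 100 = 59.81%

Space savings = 1 - 7302/18170 = 59.81%


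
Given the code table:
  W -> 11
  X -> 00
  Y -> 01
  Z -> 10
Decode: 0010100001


Decoding:
00 -> X
10 -> Z
10 -> Z
00 -> X
01 -> Y


Result: XZZXY


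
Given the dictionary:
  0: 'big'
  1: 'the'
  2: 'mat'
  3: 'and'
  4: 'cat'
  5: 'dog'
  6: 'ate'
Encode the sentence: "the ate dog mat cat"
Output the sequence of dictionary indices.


Look up each word in the dictionary:
  'the' -> 1
  'ate' -> 6
  'dog' -> 5
  'mat' -> 2
  'cat' -> 4

Encoded: [1, 6, 5, 2, 4]


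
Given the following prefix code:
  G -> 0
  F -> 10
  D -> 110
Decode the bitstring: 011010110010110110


Decoding step by step:
Bits 0 -> G
Bits 110 -> D
Bits 10 -> F
Bits 110 -> D
Bits 0 -> G
Bits 10 -> F
Bits 110 -> D
Bits 110 -> D


Decoded message: GDFDGFDD


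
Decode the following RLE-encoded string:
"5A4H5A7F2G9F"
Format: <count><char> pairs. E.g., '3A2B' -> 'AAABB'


Expanding each <count><char> pair:
  5A -> 'AAAAA'
  4H -> 'HHHH'
  5A -> 'AAAAA'
  7F -> 'FFFFFFF'
  2G -> 'GG'
  9F -> 'FFFFFFFFF'

Decoded = AAAAAHHHHAAAAAFFFFFFFGGFFFFFFFFF


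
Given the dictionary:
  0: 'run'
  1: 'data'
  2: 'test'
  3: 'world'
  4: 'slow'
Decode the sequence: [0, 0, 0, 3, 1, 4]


Look up each index in the dictionary:
  0 -> 'run'
  0 -> 'run'
  0 -> 'run'
  3 -> 'world'
  1 -> 'data'
  4 -> 'slow'

Decoded: "run run run world data slow"


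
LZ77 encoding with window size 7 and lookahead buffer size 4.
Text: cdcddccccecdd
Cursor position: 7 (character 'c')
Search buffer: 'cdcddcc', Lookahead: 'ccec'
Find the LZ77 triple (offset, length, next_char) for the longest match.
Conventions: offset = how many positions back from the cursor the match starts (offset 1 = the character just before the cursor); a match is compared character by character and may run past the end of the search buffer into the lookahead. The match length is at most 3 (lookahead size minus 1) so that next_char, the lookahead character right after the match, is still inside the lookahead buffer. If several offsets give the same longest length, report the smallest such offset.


Try each offset into the search buffer:
  offset=1 (pos 6, char 'c'): match length 2
  offset=2 (pos 5, char 'c'): match length 2
  offset=3 (pos 4, char 'd'): match length 0
  offset=4 (pos 3, char 'd'): match length 0
  offset=5 (pos 2, char 'c'): match length 1
  offset=6 (pos 1, char 'd'): match length 0
  offset=7 (pos 0, char 'c'): match length 1
Longest match has length 2, found at offsets 1, 2; take the smallest, offset 1.
next_char = character at position 7 + 2 = 9 -> 'e'

Best match: offset=1, length=2 (matching 'cc' starting at position 6)
LZ77 triple: (1, 2, 'e')


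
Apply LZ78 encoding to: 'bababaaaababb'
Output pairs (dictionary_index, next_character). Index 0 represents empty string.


LZ78 encoding steps:
Dictionary: {0: ''}
Step 1: w='' (idx 0), next='b' -> output (0, 'b'), add 'b' as idx 1
Step 2: w='' (idx 0), next='a' -> output (0, 'a'), add 'a' as idx 2
Step 3: w='b' (idx 1), next='a' -> output (1, 'a'), add 'ba' as idx 3
Step 4: w='ba' (idx 3), next='a' -> output (3, 'a'), add 'baa' as idx 4
Step 5: w='a' (idx 2), next='a' -> output (2, 'a'), add 'aa' as idx 5
Step 6: w='ba' (idx 3), next='b' -> output (3, 'b'), add 'bab' as idx 6
Step 7: w='b' (idx 1), end of input -> output (1, '')


Encoded: [(0, 'b'), (0, 'a'), (1, 'a'), (3, 'a'), (2, 'a'), (3, 'b'), (1, '')]


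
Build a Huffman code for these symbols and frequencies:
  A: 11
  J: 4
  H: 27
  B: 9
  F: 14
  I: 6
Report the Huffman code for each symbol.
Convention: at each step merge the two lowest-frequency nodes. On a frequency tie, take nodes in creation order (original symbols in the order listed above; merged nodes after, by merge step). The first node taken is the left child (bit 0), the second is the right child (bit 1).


Huffman tree construction:
Step 1: Merge J(4) + I(6) = 10
Step 2: Merge B(9) + (J+I)(10) = 19
Step 3: Merge A(11) + F(14) = 25
Step 4: Merge (B+(J+I))(19) + (A+F)(25) = 44
Step 5: Merge H(27) + ((B+(J+I))+(A+F))(44) = 71
Read each symbol's code off the tree from the root (left child = 0, right child = 1).

Codes:
  A: 110 (length 3)
  J: 1010 (length 4)
  H: 0 (length 1)
  B: 100 (length 3)
  F: 111 (length 3)
  I: 1011 (length 4)
Average code length: 169/71 = 2.3803 bits/symbol


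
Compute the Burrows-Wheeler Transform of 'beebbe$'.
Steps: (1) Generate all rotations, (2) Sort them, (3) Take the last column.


Rotations (sorted):
  0: $beebbe -> last char: e
  1: bbe$bee -> last char: e
  2: be$beeb -> last char: b
  3: beebbe$ -> last char: $
  4: e$beebb -> last char: b
  5: ebbe$be -> last char: e
  6: eebbe$b -> last char: b


BWT = eeb$beb


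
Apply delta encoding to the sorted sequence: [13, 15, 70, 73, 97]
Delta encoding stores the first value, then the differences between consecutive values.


First value: 13
Deltas:
  15 - 13 = 2
  70 - 15 = 55
  73 - 70 = 3
  97 - 73 = 24


Delta encoded: [13, 2, 55, 3, 24]


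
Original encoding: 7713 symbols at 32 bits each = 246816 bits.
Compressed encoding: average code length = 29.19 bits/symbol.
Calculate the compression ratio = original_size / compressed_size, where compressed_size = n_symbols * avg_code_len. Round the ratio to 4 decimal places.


original_size = n_symbols * orig_bits = 7713 * 32 = 246816 bits
compressed_size = n_symbols * avg_code_len = 7713 * 29.19 = 225142.47 bits
ratio = original_size / compressed_size = 246816 / 225142.47 = 1.0963

Compression ratio = 1.0963


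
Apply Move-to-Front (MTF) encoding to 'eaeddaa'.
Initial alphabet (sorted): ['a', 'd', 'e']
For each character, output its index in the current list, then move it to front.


MTF encoding:
'e': index 2 in ['a', 'd', 'e'] -> ['e', 'a', 'd']
'a': index 1 in ['e', 'a', 'd'] -> ['a', 'e', 'd']
'e': index 1 in ['a', 'e', 'd'] -> ['e', 'a', 'd']
'd': index 2 in ['e', 'a', 'd'] -> ['d', 'e', 'a']
'd': index 0 in ['d', 'e', 'a'] -> ['d', 'e', 'a']
'a': index 2 in ['d', 'e', 'a'] -> ['a', 'd', 'e']
'a': index 0 in ['a', 'd', 'e'] -> ['a', 'd', 'e']


Output: [2, 1, 1, 2, 0, 2, 0]


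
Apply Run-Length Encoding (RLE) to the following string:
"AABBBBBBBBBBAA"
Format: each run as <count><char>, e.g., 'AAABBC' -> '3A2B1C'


Scanning runs left to right:
  i=0: run of 'A' x 2 -> '2A'
  i=2: run of 'B' x 10 -> '10B'
  i=12: run of 'A' x 2 -> '2A'

RLE = 2A10B2A


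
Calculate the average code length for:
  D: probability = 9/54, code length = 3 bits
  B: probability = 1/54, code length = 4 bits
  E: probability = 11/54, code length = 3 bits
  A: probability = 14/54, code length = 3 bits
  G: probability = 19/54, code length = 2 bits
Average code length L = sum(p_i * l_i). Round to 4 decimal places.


Weighted contributions p_i * l_i:
  D: (9/54) * 3 = 27/54
  B: (1/54) * 4 = 4/54
  E: (11/54) * 3 = 33/54
  A: (14/54) * 3 = 42/54
  G: (19/54) * 2 = 38/54
Sum = (27 + 4 + 33 + 42 + 38)/54 = 144/54

L = 144/54 = 2.6667 bits/symbol


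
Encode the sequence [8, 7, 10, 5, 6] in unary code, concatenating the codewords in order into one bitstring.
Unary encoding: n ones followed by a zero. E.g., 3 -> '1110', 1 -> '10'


Encode each number as n ones followed by a terminating 0:
  8 -> 111111110 (9 bits)
  7 -> 11111110 (8 bits)
  10 -> 11111111110 (11 bits)
  5 -> 111110 (6 bits)
  6 -> 1111110 (7 bits)
Total length = 9 + 8 + 11 + 6 + 7 = 41 bits.

Unary([8, 7, 10, 5, 6]) = 11111111011111110111111111101111101111110 (41 bits)


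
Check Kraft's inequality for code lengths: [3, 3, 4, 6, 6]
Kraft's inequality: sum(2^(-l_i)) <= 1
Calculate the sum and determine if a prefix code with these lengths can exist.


Sum = 2^(-3) + 2^(-3) + 2^(-4) + 2^(-6) + 2^(-6)
    = 0.125 + 0.125 + 0.0625 + 0.015625 + 0.015625
    = 22/64 = 0.34375
Since 0.34375 <= 1, Kraft's inequality IS satisfied.
A prefix code with these lengths CAN exist.

Kraft sum = 0.34375. Satisfied.


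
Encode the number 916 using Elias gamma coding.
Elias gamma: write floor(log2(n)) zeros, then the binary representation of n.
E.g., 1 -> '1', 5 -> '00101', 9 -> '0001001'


num_bits = floor(log2(916)) + 1 = 10
leading_zeros = num_bits - 1 = 9
binary(916) = 1110010100

Elias gamma(916) = '000000000' + '1110010100' = 0000000001110010100 (19 bits)


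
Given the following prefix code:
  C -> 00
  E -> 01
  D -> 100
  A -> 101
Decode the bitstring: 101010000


Decoding step by step:
Bits 101 -> A
Bits 01 -> E
Bits 00 -> C
Bits 00 -> C


Decoded message: AECC


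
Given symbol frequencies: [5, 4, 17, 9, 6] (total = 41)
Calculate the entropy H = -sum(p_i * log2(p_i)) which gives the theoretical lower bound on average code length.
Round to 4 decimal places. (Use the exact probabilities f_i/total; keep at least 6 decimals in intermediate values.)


Per-symbol terms -p_i * log2(p_i) with p_i = f_i/41:
  p = 5/41 = 0.121951: log2(p) = -3.035624, -p*log2(p) = 0.370198
  p = 4/41 = 0.097561: log2(p) = -3.357552, -p*log2(p) = 0.327566
  p = 17/41 = 0.414634: log2(p) = -1.270089, -p*log2(p) = 0.526622
  p = 9/41 = 0.219512: log2(p) = -2.187627, -p*log2(p) = 0.480211
  p = 6/41 = 0.146341: log2(p) = -2.772590, -p*log2(p) = 0.405745
H = 0.370198 + 0.327566 + 0.526622 + 0.480211 + 0.405745 = 2.110342

H = 2.1103 bits/symbol


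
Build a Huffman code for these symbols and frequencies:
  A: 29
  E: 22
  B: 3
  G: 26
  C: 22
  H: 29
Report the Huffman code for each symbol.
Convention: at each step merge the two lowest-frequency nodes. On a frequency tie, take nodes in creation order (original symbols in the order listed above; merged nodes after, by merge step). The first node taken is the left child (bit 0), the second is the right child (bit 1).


Huffman tree construction:
Step 1: Merge B(3) + E(22) = 25
Step 2: Merge C(22) + (B+E)(25) = 47
Step 3: Merge G(26) + A(29) = 55
Step 4: Merge H(29) + (C+(B+E))(47) = 76
Step 5: Merge (G+A)(55) + (H+(C+(B+E)))(76) = 131
Read each symbol's code off the tree from the root (left child = 0, right child = 1).

Codes:
  A: 01 (length 2)
  E: 1111 (length 4)
  B: 1110 (length 4)
  G: 00 (length 2)
  C: 110 (length 3)
  H: 10 (length 2)
Average code length: 334/131 = 2.5496 bits/symbol


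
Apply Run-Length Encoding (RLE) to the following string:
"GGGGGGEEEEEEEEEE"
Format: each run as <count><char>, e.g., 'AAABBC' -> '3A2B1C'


Scanning runs left to right:
  i=0: run of 'G' x 6 -> '6G'
  i=6: run of 'E' x 10 -> '10E'

RLE = 6G10E


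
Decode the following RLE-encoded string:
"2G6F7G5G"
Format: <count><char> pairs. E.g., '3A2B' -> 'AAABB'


Expanding each <count><char> pair:
  2G -> 'GG'
  6F -> 'FFFFFF'
  7G -> 'GGGGGGG'
  5G -> 'GGGGG'

Decoded = GGFFFFFFGGGGGGGGGGGG


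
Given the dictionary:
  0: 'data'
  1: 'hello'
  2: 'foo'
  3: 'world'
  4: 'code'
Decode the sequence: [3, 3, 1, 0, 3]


Look up each index in the dictionary:
  3 -> 'world'
  3 -> 'world'
  1 -> 'hello'
  0 -> 'data'
  3 -> 'world'

Decoded: "world world hello data world"


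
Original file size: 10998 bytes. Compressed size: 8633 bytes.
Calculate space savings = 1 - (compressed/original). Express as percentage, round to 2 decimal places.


ratio = compressed/original = 8633/10998 = 0.784961
savings = 1 - ratio = 1 - 0.784961 = 0.215039
as a percentage: 0.215039 * 100 = 21.5%

Space savings = 1 - 8633/10998 = 21.5%


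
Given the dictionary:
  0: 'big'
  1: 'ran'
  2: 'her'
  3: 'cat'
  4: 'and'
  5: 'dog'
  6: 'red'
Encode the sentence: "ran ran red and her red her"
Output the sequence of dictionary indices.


Look up each word in the dictionary:
  'ran' -> 1
  'ran' -> 1
  'red' -> 6
  'and' -> 4
  'her' -> 2
  'red' -> 6
  'her' -> 2

Encoded: [1, 1, 6, 4, 2, 6, 2]


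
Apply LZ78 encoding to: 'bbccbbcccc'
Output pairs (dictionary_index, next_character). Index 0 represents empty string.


LZ78 encoding steps:
Dictionary: {0: ''}
Step 1: w='' (idx 0), next='b' -> output (0, 'b'), add 'b' as idx 1
Step 2: w='b' (idx 1), next='c' -> output (1, 'c'), add 'bc' as idx 2
Step 3: w='' (idx 0), next='c' -> output (0, 'c'), add 'c' as idx 3
Step 4: w='b' (idx 1), next='b' -> output (1, 'b'), add 'bb' as idx 4
Step 5: w='c' (idx 3), next='c' -> output (3, 'c'), add 'cc' as idx 5
Step 6: w='cc' (idx 5), end of input -> output (5, '')


Encoded: [(0, 'b'), (1, 'c'), (0, 'c'), (1, 'b'), (3, 'c'), (5, '')]


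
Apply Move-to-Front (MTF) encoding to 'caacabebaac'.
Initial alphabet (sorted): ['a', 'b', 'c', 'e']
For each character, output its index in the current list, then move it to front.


MTF encoding:
'c': index 2 in ['a', 'b', 'c', 'e'] -> ['c', 'a', 'b', 'e']
'a': index 1 in ['c', 'a', 'b', 'e'] -> ['a', 'c', 'b', 'e']
'a': index 0 in ['a', 'c', 'b', 'e'] -> ['a', 'c', 'b', 'e']
'c': index 1 in ['a', 'c', 'b', 'e'] -> ['c', 'a', 'b', 'e']
'a': index 1 in ['c', 'a', 'b', 'e'] -> ['a', 'c', 'b', 'e']
'b': index 2 in ['a', 'c', 'b', 'e'] -> ['b', 'a', 'c', 'e']
'e': index 3 in ['b', 'a', 'c', 'e'] -> ['e', 'b', 'a', 'c']
'b': index 1 in ['e', 'b', 'a', 'c'] -> ['b', 'e', 'a', 'c']
'a': index 2 in ['b', 'e', 'a', 'c'] -> ['a', 'b', 'e', 'c']
'a': index 0 in ['a', 'b', 'e', 'c'] -> ['a', 'b', 'e', 'c']
'c': index 3 in ['a', 'b', 'e', 'c'] -> ['c', 'a', 'b', 'e']


Output: [2, 1, 0, 1, 1, 2, 3, 1, 2, 0, 3]


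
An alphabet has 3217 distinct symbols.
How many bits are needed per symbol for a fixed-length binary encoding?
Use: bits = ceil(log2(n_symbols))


log2(3217) = 11.6515
Bracket: 2^11 = 2048 < 3217 <= 2^12 = 4096
So ceil(log2(3217)) = 12

bits = ceil(log2(3217)) = ceil(11.6515) = 12 bits


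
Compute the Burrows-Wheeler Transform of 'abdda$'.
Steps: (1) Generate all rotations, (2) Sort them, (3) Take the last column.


Rotations (sorted):
  0: $abdda -> last char: a
  1: a$abdd -> last char: d
  2: abdda$ -> last char: $
  3: bdda$a -> last char: a
  4: da$abd -> last char: d
  5: dda$ab -> last char: b


BWT = ad$adb


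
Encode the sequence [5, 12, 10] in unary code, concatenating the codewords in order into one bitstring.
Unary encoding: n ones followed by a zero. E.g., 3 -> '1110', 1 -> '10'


Encode each number as n ones followed by a terminating 0:
  5 -> 111110 (6 bits)
  12 -> 1111111111110 (13 bits)
  10 -> 11111111110 (11 bits)
Total length = 6 + 13 + 11 = 30 bits.

Unary([5, 12, 10]) = 111110111111111111011111111110 (30 bits)


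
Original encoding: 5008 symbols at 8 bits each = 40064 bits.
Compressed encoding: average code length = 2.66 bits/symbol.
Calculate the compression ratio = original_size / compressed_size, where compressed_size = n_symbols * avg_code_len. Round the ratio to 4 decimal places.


original_size = n_symbols * orig_bits = 5008 * 8 = 40064 bits
compressed_size = n_symbols * avg_code_len = 5008 * 2.66 = 13321.28 bits
ratio = original_size / compressed_size = 40064 / 13321.28 = 3.0075

Compression ratio = 3.0075


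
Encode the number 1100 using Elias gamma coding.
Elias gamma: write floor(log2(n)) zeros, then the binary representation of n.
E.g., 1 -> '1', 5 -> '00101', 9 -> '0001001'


num_bits = floor(log2(1100)) + 1 = 11
leading_zeros = num_bits - 1 = 10
binary(1100) = 10001001100

Elias gamma(1100) = '0000000000' + '10001001100' = 000000000010001001100 (21 bits)


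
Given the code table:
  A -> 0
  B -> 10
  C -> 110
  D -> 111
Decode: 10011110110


Decoding:
10 -> B
0 -> A
111 -> D
10 -> B
110 -> C


Result: BADBC


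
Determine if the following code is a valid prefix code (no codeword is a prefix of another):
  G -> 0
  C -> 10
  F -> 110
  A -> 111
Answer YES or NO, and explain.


Checking each pair (does one codeword prefix another?):
  G='0' vs C='10': no prefix
  G='0' vs F='110': no prefix
  G='0' vs A='111': no prefix
  C='10' vs G='0': no prefix
  C='10' vs F='110': no prefix
  C='10' vs A='111': no prefix
  F='110' vs G='0': no prefix
  F='110' vs C='10': no prefix
  F='110' vs A='111': no prefix
  A='111' vs G='0': no prefix
  A='111' vs C='10': no prefix
  A='111' vs F='110': no prefix
No violation found over all pairs.

YES -- this is a valid prefix code. No codeword is a prefix of any other codeword.


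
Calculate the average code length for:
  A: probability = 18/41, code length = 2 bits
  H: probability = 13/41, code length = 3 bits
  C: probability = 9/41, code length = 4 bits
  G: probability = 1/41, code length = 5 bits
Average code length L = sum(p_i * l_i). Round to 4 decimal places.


Weighted contributions p_i * l_i:
  A: (18/41) * 2 = 36/41
  H: (13/41) * 3 = 39/41
  C: (9/41) * 4 = 36/41
  G: (1/41) * 5 = 5/41
Sum = (36 + 39 + 36 + 5)/41 = 116/41

L = 116/41 = 2.8293 bits/symbol


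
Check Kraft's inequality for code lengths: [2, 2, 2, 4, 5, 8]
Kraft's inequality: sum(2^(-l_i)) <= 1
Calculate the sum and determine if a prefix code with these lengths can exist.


Sum = 2^(-2) + 2^(-2) + 2^(-2) + 2^(-4) + 2^(-5) + 2^(-8)
    = 0.25 + 0.25 + 0.25 + 0.0625 + 0.03125 + 0.00390625
    = 217/256 = 0.84765625
Since 0.84765625 <= 1, Kraft's inequality IS satisfied.
A prefix code with these lengths CAN exist.

Kraft sum = 0.84765625. Satisfied.


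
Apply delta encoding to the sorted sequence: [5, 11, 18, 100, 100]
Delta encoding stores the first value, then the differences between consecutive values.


First value: 5
Deltas:
  11 - 5 = 6
  18 - 11 = 7
  100 - 18 = 82
  100 - 100 = 0


Delta encoded: [5, 6, 7, 82, 0]


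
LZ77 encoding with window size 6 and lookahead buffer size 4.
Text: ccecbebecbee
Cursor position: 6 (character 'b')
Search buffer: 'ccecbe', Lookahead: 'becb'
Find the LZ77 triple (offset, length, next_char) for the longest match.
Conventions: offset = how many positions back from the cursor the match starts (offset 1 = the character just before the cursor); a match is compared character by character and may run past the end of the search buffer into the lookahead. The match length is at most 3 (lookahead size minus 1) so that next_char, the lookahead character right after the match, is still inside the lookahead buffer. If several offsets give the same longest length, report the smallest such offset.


Try each offset into the search buffer:
  offset=1 (pos 5, char 'e'): match length 0
  offset=2 (pos 4, char 'b'): match length 2
  offset=3 (pos 3, char 'c'): match length 0
  offset=4 (pos 2, char 'e'): match length 0
  offset=5 (pos 1, char 'c'): match length 0
  offset=6 (pos 0, char 'c'): match length 0
Longest match has length 2 at offset 2.
next_char = character at position 6 + 2 = 8 -> 'c'

Best match: offset=2, length=2 (matching 'be' starting at position 4)
LZ77 triple: (2, 2, 'c')


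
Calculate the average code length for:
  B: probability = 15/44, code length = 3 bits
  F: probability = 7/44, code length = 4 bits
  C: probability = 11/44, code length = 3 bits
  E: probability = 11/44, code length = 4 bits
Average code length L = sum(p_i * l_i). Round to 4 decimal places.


Weighted contributions p_i * l_i:
  B: (15/44) * 3 = 45/44
  F: (7/44) * 4 = 28/44
  C: (11/44) * 3 = 33/44
  E: (11/44) * 4 = 44/44
Sum = (45 + 28 + 33 + 44)/44 = 150/44

L = 150/44 = 3.4091 bits/symbol


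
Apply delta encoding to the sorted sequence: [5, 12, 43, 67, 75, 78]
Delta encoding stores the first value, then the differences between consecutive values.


First value: 5
Deltas:
  12 - 5 = 7
  43 - 12 = 31
  67 - 43 = 24
  75 - 67 = 8
  78 - 75 = 3


Delta encoded: [5, 7, 31, 24, 8, 3]


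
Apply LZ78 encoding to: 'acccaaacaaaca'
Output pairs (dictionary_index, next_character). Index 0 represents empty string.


LZ78 encoding steps:
Dictionary: {0: ''}
Step 1: w='' (idx 0), next='a' -> output (0, 'a'), add 'a' as idx 1
Step 2: w='' (idx 0), next='c' -> output (0, 'c'), add 'c' as idx 2
Step 3: w='c' (idx 2), next='c' -> output (2, 'c'), add 'cc' as idx 3
Step 4: w='a' (idx 1), next='a' -> output (1, 'a'), add 'aa' as idx 4
Step 5: w='a' (idx 1), next='c' -> output (1, 'c'), add 'ac' as idx 5
Step 6: w='aa' (idx 4), next='a' -> output (4, 'a'), add 'aaa' as idx 6
Step 7: w='c' (idx 2), next='a' -> output (2, 'a'), add 'ca' as idx 7


Encoded: [(0, 'a'), (0, 'c'), (2, 'c'), (1, 'a'), (1, 'c'), (4, 'a'), (2, 'a')]


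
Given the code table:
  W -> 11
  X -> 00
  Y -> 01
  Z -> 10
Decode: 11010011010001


Decoding:
11 -> W
01 -> Y
00 -> X
11 -> W
01 -> Y
00 -> X
01 -> Y


Result: WYXWYXY


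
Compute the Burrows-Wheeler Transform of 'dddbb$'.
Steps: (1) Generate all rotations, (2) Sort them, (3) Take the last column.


Rotations (sorted):
  0: $dddbb -> last char: b
  1: b$dddb -> last char: b
  2: bb$ddd -> last char: d
  3: dbb$dd -> last char: d
  4: ddbb$d -> last char: d
  5: dddbb$ -> last char: $


BWT = bbddd$


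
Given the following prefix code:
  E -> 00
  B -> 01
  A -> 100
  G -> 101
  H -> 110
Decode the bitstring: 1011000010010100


Decoding step by step:
Bits 101 -> G
Bits 100 -> A
Bits 00 -> E
Bits 100 -> A
Bits 101 -> G
Bits 00 -> E


Decoded message: GAEAGE


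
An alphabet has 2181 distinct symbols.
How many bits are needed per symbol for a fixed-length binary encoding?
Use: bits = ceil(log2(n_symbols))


log2(2181) = 11.0908
Bracket: 2^11 = 2048 < 2181 <= 2^12 = 4096
So ceil(log2(2181)) = 12

bits = ceil(log2(2181)) = ceil(11.0908) = 12 bits


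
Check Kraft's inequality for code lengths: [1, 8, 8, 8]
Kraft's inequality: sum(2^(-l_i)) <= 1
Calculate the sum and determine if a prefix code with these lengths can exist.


Sum = 2^(-1) + 2^(-8) + 2^(-8) + 2^(-8)
    = 0.5 + 0.00390625 + 0.00390625 + 0.00390625
    = 131/256 = 0.51171875
Since 0.51171875 <= 1, Kraft's inequality IS satisfied.
A prefix code with these lengths CAN exist.

Kraft sum = 0.51171875. Satisfied.


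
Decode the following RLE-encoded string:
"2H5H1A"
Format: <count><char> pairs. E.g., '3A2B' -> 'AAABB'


Expanding each <count><char> pair:
  2H -> 'HH'
  5H -> 'HHHHH'
  1A -> 'A'

Decoded = HHHHHHHA


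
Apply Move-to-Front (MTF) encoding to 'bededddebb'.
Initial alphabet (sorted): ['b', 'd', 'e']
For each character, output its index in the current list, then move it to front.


MTF encoding:
'b': index 0 in ['b', 'd', 'e'] -> ['b', 'd', 'e']
'e': index 2 in ['b', 'd', 'e'] -> ['e', 'b', 'd']
'd': index 2 in ['e', 'b', 'd'] -> ['d', 'e', 'b']
'e': index 1 in ['d', 'e', 'b'] -> ['e', 'd', 'b']
'd': index 1 in ['e', 'd', 'b'] -> ['d', 'e', 'b']
'd': index 0 in ['d', 'e', 'b'] -> ['d', 'e', 'b']
'd': index 0 in ['d', 'e', 'b'] -> ['d', 'e', 'b']
'e': index 1 in ['d', 'e', 'b'] -> ['e', 'd', 'b']
'b': index 2 in ['e', 'd', 'b'] -> ['b', 'e', 'd']
'b': index 0 in ['b', 'e', 'd'] -> ['b', 'e', 'd']


Output: [0, 2, 2, 1, 1, 0, 0, 1, 2, 0]


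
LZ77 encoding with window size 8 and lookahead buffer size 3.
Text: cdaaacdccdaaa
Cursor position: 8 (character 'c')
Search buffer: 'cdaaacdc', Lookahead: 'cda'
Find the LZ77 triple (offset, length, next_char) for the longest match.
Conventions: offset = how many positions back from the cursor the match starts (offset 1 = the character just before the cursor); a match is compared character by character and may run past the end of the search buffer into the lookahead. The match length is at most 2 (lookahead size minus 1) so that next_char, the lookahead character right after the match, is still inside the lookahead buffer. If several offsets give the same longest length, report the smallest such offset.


Try each offset into the search buffer:
  offset=1 (pos 7, char 'c'): match length 1
  offset=2 (pos 6, char 'd'): match length 0
  offset=3 (pos 5, char 'c'): match length 2
  offset=4 (pos 4, char 'a'): match length 0
  offset=5 (pos 3, char 'a'): match length 0
  offset=6 (pos 2, char 'a'): match length 0
  offset=7 (pos 1, char 'd'): match length 0
  offset=8 (pos 0, char 'c'): match length 2
Longest match has length 2, found at offsets 3, 8; take the smallest, offset 3.
next_char = character at position 8 + 2 = 10 -> 'a'

Best match: offset=3, length=2 (matching 'cd' starting at position 5)
LZ77 triple: (3, 2, 'a')


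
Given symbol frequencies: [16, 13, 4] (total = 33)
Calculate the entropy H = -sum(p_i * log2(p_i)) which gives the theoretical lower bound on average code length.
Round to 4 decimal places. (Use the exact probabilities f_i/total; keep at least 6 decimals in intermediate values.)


Per-symbol terms -p_i * log2(p_i) with p_i = f_i/33:
  p = 16/33 = 0.484848: log2(p) = -1.044394, -p*log2(p) = 0.506373
  p = 13/33 = 0.393939: log2(p) = -1.343954, -p*log2(p) = 0.529437
  p = 4/33 = 0.121212: log2(p) = -3.044394, -p*log2(p) = 0.369017
H = 0.506373 + 0.529437 + 0.369017 = 1.404827

H = 1.4048 bits/symbol


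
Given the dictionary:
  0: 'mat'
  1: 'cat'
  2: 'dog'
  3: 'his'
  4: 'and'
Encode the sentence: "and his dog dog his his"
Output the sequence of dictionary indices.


Look up each word in the dictionary:
  'and' -> 4
  'his' -> 3
  'dog' -> 2
  'dog' -> 2
  'his' -> 3
  'his' -> 3

Encoded: [4, 3, 2, 2, 3, 3]


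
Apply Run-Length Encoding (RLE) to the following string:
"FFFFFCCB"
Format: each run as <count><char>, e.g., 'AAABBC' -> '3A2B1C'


Scanning runs left to right:
  i=0: run of 'F' x 5 -> '5F'
  i=5: run of 'C' x 2 -> '2C'
  i=7: run of 'B' x 1 -> '1B'

RLE = 5F2C1B


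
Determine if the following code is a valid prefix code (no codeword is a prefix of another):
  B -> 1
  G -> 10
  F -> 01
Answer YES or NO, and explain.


Checking each pair (does one codeword prefix another?):
  B='1' vs G='10': prefix -- VIOLATION

NO -- this is NOT a valid prefix code. B (1) is a prefix of G (10).


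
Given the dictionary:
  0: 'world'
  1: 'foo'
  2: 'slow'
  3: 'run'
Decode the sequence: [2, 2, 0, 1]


Look up each index in the dictionary:
  2 -> 'slow'
  2 -> 'slow'
  0 -> 'world'
  1 -> 'foo'

Decoded: "slow slow world foo"


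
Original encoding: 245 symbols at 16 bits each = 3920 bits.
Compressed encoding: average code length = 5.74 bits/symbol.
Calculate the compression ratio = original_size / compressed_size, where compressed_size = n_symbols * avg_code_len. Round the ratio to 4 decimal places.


original_size = n_symbols * orig_bits = 245 * 16 = 3920 bits
compressed_size = n_symbols * avg_code_len = 245 * 5.74 = 1406.3 bits
ratio = original_size / compressed_size = 3920 / 1406.3 = 2.7875

Compression ratio = 2.7875


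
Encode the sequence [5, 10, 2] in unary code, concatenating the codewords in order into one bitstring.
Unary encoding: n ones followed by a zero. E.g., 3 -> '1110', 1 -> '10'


Encode each number as n ones followed by a terminating 0:
  5 -> 111110 (6 bits)
  10 -> 11111111110 (11 bits)
  2 -> 110 (3 bits)
Total length = 6 + 11 + 3 = 20 bits.

Unary([5, 10, 2]) = 11111011111111110110 (20 bits)


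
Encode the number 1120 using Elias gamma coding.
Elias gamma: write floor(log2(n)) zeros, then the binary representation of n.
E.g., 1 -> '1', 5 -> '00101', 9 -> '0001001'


num_bits = floor(log2(1120)) + 1 = 11
leading_zeros = num_bits - 1 = 10
binary(1120) = 10001100000

Elias gamma(1120) = '0000000000' + '10001100000' = 000000000010001100000 (21 bits)


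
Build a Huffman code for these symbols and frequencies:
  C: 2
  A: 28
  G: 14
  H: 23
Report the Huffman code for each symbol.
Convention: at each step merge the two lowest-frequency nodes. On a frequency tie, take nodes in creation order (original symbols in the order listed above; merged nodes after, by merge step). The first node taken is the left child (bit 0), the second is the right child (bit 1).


Huffman tree construction:
Step 1: Merge C(2) + G(14) = 16
Step 2: Merge (C+G)(16) + H(23) = 39
Step 3: Merge A(28) + ((C+G)+H)(39) = 67
Read each symbol's code off the tree from the root (left child = 0, right child = 1).

Codes:
  C: 100 (length 3)
  A: 0 (length 1)
  G: 101 (length 3)
  H: 11 (length 2)
Average code length: 122/67 = 1.8209 bits/symbol


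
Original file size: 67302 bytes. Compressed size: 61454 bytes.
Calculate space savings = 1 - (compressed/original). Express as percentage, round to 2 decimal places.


ratio = compressed/original = 61454/67302 = 0.913108
savings = 1 - ratio = 1 - 0.913108 = 0.086892
as a percentage: 0.086892 * 100 = 8.69%

Space savings = 1 - 61454/67302 = 8.69%


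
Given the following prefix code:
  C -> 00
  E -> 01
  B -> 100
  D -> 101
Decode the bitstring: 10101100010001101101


Decoding step by step:
Bits 101 -> D
Bits 01 -> E
Bits 100 -> B
Bits 01 -> E
Bits 00 -> C
Bits 01 -> E
Bits 101 -> D
Bits 101 -> D


Decoded message: DEBECEDD


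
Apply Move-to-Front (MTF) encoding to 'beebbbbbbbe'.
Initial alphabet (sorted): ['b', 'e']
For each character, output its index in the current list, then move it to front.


MTF encoding:
'b': index 0 in ['b', 'e'] -> ['b', 'e']
'e': index 1 in ['b', 'e'] -> ['e', 'b']
'e': index 0 in ['e', 'b'] -> ['e', 'b']
'b': index 1 in ['e', 'b'] -> ['b', 'e']
'b': index 0 in ['b', 'e'] -> ['b', 'e']
'b': index 0 in ['b', 'e'] -> ['b', 'e']
'b': index 0 in ['b', 'e'] -> ['b', 'e']
'b': index 0 in ['b', 'e'] -> ['b', 'e']
'b': index 0 in ['b', 'e'] -> ['b', 'e']
'b': index 0 in ['b', 'e'] -> ['b', 'e']
'e': index 1 in ['b', 'e'] -> ['e', 'b']


Output: [0, 1, 0, 1, 0, 0, 0, 0, 0, 0, 1]


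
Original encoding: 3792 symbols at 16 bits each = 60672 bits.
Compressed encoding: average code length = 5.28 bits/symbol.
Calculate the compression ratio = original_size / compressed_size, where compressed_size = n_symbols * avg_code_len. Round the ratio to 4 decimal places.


original_size = n_symbols * orig_bits = 3792 * 16 = 60672 bits
compressed_size = n_symbols * avg_code_len = 3792 * 5.28 = 20021.76 bits
ratio = original_size / compressed_size = 60672 / 20021.76 = 3.0303

Compression ratio = 3.0303
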